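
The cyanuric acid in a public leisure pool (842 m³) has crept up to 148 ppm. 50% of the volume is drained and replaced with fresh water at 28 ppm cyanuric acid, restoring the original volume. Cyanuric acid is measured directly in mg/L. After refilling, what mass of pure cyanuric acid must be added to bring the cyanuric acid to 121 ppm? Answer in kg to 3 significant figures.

Volume: 842 m³ = 842,000 L.
After draining 50% and refilling: 148 × 0.50 + 28 × 0.50 = 88 ppm.
Deficit to target: 121 − 88 = 33 mg/L.
Mass: 33 mg/L × 842,000 L = 27,790 g cyanuric acid.

27.8 kg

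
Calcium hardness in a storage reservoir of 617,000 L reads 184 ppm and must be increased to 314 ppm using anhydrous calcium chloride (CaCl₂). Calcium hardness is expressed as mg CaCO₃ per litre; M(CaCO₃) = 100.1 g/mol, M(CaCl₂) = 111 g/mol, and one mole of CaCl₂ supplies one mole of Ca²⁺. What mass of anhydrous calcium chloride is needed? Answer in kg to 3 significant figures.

88.9 kg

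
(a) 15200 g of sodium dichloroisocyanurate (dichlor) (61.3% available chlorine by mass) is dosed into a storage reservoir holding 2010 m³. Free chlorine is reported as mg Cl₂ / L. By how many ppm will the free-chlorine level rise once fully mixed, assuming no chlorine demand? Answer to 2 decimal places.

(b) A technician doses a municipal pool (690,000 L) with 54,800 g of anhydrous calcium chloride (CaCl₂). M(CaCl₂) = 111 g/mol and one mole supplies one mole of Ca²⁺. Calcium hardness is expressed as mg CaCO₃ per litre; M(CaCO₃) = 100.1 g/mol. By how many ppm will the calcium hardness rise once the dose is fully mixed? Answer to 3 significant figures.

(a) 4.64 ppm; (b) 71.6 ppm

(a) Volume: 2010 m³ = 2,010,000 L.
(a) Available chlorine delivered: 15,200 g × 0.613 = 9318 g as Cl₂.
(a) Concentration rise: 9318 g / 2,010,000 L = 4.636 mg/L = 4.64 ppm.

(b) Moles of Ca²⁺: 54,800 g ÷ 111 g/mol = 493.7 mol.
(b) As CaCO₃: 493.7 mol × 100.1 g/mol = 49,420 g.
(b) Rise: 49,420 g / 690,000 L × 1000 = 71.62 mg/L.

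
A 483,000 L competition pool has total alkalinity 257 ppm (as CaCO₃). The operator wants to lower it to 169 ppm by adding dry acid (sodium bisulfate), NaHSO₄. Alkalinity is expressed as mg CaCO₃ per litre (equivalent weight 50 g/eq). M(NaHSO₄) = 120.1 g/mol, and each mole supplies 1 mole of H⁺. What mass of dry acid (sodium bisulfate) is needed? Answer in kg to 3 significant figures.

102 kg

Alkalinity to neutralize: (257 − 169) = 88 mg/L as CaCO₃ × 483,000 L = 42,500 g as CaCO₃.
Equivalents of H⁺ required: 42,500 ÷ 50 g/eq = 850.1 eq = 850.1 mol NaHSO₄.
Mass of NaHSO₄: 850.1 × 120.1 = 102,100 g.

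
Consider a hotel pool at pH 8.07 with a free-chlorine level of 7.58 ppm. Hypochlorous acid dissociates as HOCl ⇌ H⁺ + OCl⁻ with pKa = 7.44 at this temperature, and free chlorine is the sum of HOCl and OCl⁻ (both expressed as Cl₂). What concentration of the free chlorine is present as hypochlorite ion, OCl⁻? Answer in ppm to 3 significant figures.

[OCl⁻]/[HOCl] = 10^(pH − pKa) = 10^(8.07 − 7.44) = 10^0.63 = 4.266.
Fraction as HOCl = 1 / (1 + 4.266) = 0.1899.
OCl⁻ = (1 − 0.1899) × 7.58 ppm = 6.141 ppm.

6.14 ppm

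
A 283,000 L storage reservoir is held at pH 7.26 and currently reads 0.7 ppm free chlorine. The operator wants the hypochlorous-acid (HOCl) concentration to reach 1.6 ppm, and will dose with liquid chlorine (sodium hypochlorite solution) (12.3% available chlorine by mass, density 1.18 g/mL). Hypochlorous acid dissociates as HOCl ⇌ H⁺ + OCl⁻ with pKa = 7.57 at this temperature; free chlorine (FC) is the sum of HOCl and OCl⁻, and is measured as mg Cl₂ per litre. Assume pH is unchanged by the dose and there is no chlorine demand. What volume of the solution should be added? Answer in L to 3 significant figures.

3.28 L

[OCl⁻]/[HOCl] = 10^(pH − pKa) = 10^(7.26 − 7.57) = 0.4898; fraction as HOCl = 1/(1 + 0.4898) = 0.6712.
Free chlorine required for 1.6 ppm HOCl: 1.6 / 0.6712 = 2.384 ppm.
FC to add: 2.384 − 0.7 = 1.684 mg/L as Cl₂.
Cl₂ equivalent: 1.684 mg/L × 283,000 L = 476.5 g.
Product at 12.3% available Cl: 476.5 / 0.123 = 3874 g.
Volume: 3874 g ÷ 1.18 g/mL = 3283 mL.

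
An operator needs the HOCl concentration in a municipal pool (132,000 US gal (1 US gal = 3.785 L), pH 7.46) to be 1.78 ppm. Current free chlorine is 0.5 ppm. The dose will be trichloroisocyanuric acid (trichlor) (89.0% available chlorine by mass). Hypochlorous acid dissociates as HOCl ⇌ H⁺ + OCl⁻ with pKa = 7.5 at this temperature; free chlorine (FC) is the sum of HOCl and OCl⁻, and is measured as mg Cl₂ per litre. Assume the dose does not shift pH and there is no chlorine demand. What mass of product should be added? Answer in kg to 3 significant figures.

Volume: 132,000 US gal × 3.785 L/gal = 499,620 L.
[OCl⁻]/[HOCl] = 10^(pH − pKa) = 10^(7.46 − 7.5) = 0.912; fraction as HOCl = 1/(1 + 0.912) = 0.523.
Free chlorine required for 1.78 ppm HOCl: 1.78 / 0.523 = 3.403 ppm.
FC to add: 3.403 − 0.5 = 2.903 mg/L as Cl₂.
Cl₂ equivalent: 2.903 mg/L × 499,620 L = 1451 g.
Product at 89.0% available Cl: 1451 / 0.89 = 1630 g.

1.63 kg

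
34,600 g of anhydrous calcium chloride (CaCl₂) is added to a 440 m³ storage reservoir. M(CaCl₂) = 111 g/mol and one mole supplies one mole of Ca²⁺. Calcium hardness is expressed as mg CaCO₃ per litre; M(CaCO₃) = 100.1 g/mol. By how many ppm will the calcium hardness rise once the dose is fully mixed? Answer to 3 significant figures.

70.9 ppm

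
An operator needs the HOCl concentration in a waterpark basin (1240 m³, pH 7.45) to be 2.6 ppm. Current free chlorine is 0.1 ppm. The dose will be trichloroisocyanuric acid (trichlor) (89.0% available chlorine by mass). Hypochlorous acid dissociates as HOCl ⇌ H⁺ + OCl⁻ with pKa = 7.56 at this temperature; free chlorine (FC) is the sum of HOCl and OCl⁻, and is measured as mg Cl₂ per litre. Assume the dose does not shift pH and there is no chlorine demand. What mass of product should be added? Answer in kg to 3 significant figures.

6.30 kg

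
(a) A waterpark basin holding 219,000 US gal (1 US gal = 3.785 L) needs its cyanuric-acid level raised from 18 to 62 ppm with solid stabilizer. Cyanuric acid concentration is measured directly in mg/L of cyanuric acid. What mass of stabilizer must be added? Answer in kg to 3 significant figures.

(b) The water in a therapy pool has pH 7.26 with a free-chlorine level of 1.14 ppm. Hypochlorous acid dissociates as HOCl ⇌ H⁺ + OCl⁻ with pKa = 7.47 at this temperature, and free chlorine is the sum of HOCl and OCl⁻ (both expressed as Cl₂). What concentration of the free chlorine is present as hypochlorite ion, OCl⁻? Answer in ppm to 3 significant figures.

(a) Volume: 219,000 US gal × 3.785 L/gal = 828,915 L.
(a) CYA to add: (62 − 18) = 44 mg/L × 828,915 L = 36,470 g cyanuric acid.

(b) [OCl⁻]/[HOCl] = 10^(pH − pKa) = 10^(7.26 − 7.47) = 10^-0.21 = 0.6166.
(b) Fraction as HOCl = 1 / (1 + 0.6166) = 0.6186.
(b) OCl⁻ = (1 − 0.6186) × 1.14 ppm = 0.4348 ppm.

(a) 36.5 kg; (b) 0.435 ppm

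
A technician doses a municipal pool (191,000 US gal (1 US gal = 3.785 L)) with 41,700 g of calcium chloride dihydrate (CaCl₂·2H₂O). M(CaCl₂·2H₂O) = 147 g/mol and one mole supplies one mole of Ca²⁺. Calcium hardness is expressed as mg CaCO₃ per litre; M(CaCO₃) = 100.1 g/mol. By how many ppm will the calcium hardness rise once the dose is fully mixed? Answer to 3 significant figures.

Volume: 191,000 US gal × 3.785 L/gal = 722,935 L.
Moles of Ca²⁺: 41,700 g ÷ 147 g/mol = 283.7 mol.
As CaCO₃: 283.7 mol × 100.1 g/mol = 28,400 g.
Rise: 28,400 g / 722,935 L × 1000 = 39.28 mg/L.

39.3 ppm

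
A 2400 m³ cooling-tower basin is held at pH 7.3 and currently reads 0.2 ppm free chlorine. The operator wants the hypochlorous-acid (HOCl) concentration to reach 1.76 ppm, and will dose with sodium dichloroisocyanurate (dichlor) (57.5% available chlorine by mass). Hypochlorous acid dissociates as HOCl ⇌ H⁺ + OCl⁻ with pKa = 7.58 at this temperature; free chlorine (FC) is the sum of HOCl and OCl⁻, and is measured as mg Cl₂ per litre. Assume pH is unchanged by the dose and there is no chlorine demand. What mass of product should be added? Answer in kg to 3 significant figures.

Volume: 2400 m³ = 2,400,000 L.
[OCl⁻]/[HOCl] = 10^(pH − pKa) = 10^(7.3 − 7.58) = 0.5248; fraction as HOCl = 1/(1 + 0.5248) = 0.6558.
Free chlorine required for 1.76 ppm HOCl: 1.76 / 0.6558 = 2.684 ppm.
FC to add: 2.684 − 0.2 = 2.484 mg/L as Cl₂.
Cl₂ equivalent: 2.484 mg/L × 2,400,000 L = 5961 g.
Product at 57.5% available Cl: 5961 / 0.575 = 10,370 g.

10.4 kg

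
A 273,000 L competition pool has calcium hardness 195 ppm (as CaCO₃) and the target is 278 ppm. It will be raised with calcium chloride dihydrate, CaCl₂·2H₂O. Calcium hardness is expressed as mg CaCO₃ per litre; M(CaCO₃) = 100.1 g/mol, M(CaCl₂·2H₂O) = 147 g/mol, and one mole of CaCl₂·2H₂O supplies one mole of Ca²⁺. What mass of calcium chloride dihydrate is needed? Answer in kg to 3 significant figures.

33.3 kg

Hardness to add: (278 − 195) = 83 mg/L as CaCO₃ × 273,000 L = 22,660 g as CaCO₃.
Moles of Ca²⁺ (1 mol Ca²⁺ ≡ 1 mol CaCO₃): 22,660 / 100.1 g/mol = 226.4 mol.
Mass of CaCl₂·2H₂O: 226.4 × 147 = 33,280 g.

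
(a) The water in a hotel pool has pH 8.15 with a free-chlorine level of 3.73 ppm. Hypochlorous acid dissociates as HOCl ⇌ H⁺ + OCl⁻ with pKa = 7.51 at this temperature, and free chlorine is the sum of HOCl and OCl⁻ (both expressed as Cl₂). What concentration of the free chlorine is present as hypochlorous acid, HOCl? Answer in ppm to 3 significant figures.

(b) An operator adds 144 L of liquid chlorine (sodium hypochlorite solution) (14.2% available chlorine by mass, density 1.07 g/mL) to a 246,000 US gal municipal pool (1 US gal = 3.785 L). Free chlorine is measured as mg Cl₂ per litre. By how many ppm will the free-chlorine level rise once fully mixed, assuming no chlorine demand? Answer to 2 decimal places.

(a) 0.695 ppm; (b) 23.50 ppm

(a) [OCl⁻]/[HOCl] = 10^(pH − pKa) = 10^(8.15 − 7.51) = 10^0.64 = 4.365.
(a) Fraction as HOCl = 1 / (1 + 4.365) = 0.1864.
(a) HOCl = 0.1864 × 3.73 ppm = 0.6952 ppm.

(b) Volume: 246,000 US gal × 3.785 L/gal = 931,110 L.
(b) Mass of solution: 144 L × 1000 mL/L × 1.07 g/mL = 154,100 g.
(b) Available chlorine delivered: 154,100 g × 0.142 = 21,880 g as Cl₂.
(b) Concentration rise: 21,880 g / 931,110 L = 23.5 mg/L = 23.50 ppm.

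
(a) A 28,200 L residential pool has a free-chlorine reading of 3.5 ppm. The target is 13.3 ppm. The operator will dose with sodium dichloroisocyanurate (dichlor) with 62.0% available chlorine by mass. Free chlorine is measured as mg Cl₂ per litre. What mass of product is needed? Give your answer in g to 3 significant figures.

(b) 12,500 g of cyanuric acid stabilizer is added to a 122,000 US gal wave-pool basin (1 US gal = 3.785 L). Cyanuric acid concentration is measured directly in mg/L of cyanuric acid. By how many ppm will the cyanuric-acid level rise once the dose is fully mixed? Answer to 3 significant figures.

(a) 446 g; (b) 27.1 ppm

(a) Chlorine deficit: 13.3 − 3.5 = 9.8 ppm = 9.8 mg/L as Cl₂.
(a) Cl₂ equivalent needed: 9.8 mg/L × 28,200 L = 276,400 mg = 276.4 g.
(a) Product at 62.0% available chlorine: 276.4 / 0.62 = 445.7 g.

(b) Volume: 122,000 US gal × 3.785 L/gal = 461,770 L.
(b) Rise: 12,500 g / 461,770 L × 1000 = 27.07 mg/L.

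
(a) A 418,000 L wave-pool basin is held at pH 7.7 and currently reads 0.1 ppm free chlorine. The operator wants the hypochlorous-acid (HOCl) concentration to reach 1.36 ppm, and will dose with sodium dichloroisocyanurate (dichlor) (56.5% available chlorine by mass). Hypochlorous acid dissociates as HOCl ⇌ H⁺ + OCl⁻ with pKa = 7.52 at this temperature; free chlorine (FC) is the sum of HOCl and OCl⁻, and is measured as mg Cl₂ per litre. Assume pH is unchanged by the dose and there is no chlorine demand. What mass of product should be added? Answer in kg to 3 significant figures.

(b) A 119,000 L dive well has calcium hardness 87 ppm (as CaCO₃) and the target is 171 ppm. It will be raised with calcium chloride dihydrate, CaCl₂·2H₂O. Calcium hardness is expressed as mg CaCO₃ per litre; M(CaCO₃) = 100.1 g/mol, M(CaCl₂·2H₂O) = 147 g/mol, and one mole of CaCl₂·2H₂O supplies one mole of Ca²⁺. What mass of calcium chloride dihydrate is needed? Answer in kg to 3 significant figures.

(a) [OCl⁻]/[HOCl] = 10^(pH − pKa) = 10^(7.7 − 7.52) = 1.514; fraction as HOCl = 1/(1 + 1.514) = 0.3978.
(a) Free chlorine required for 1.36 ppm HOCl: 1.36 / 0.3978 = 3.418 ppm.
(a) FC to add: 3.418 − 0.1 = 3.318 mg/L as Cl₂.
(a) Cl₂ equivalent: 3.318 mg/L × 418,000 L = 1387 g.
(a) Product at 56.5% available Cl: 1387 / 0.565 = 2455 g.

(b) Hardness to add: (171 − 87) = 84 mg/L as CaCO₃ × 119,000 L = 9996 g as CaCO₃.
(b) Moles of Ca²⁺ (1 mol Ca²⁺ ≡ 1 mol CaCO₃): 9996 / 100.1 g/mol = 99.86 mol.
(b) Mass of CaCl₂·2H₂O: 99.86 × 147 = 14,680 g.

(a) 2.46 kg; (b) 14.7 kg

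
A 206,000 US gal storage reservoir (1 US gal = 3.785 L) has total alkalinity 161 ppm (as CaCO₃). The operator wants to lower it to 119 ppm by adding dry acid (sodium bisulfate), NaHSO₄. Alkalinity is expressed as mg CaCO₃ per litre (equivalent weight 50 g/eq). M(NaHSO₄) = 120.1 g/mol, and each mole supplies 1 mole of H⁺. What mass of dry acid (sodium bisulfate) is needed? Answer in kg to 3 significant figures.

78.7 kg

Volume: 206,000 US gal × 3.785 L/gal = 779,710 L.
Alkalinity to neutralize: (161 − 119) = 42 mg/L as CaCO₃ × 779,710 L = 32,750 g as CaCO₃.
Equivalents of H⁺ required: 32,750 ÷ 50 g/eq = 655 eq = 655 mol NaHSO₄.
Mass of NaHSO₄: 655 × 120.1 = 78,660 g.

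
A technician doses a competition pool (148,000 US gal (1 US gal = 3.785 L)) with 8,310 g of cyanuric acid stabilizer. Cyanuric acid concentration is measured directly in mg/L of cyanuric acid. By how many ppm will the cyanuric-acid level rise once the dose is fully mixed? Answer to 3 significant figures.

Volume: 148,000 US gal × 3.785 L/gal = 560,180 L.
Rise: 8,310 g / 560,180 L × 1000 = 14.83 mg/L.

14.8 ppm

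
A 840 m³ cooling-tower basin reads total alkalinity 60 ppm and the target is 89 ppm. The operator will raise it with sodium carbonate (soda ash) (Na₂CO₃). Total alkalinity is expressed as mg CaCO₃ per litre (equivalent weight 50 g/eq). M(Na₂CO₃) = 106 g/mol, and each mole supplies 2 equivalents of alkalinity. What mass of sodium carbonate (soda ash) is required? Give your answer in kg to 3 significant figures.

Volume: 840 m³ = 840,000 L.
Alkalinity to add: (89 − 60) = 29 mg/L as CaCO₃ × 840,000 L = 24,360 g as CaCO₃.
Equivalents: 24,360 g ÷ 50 g/eq = 487.2 eq.
Each mole of Na₂CO₃ supplies 2 eq, so 487.2 / 2 = 243.6 mol.
Mass: 243.6 mol × 106 g/mol = 25,820 g.

25.8 kg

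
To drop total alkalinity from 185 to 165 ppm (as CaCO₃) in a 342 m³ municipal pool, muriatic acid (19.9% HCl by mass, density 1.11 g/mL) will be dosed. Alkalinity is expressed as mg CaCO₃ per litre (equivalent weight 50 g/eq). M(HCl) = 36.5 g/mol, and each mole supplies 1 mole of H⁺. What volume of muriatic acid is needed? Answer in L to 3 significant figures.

Volume: 342 m³ = 342,000 L.
Alkalinity to neutralize: (185 − 165) = 20 mg/L as CaCO₃ × 342,000 L = 6840 g as CaCO₃.
Equivalents of H⁺ required: 6840 ÷ 50 g/eq = 136.8 eq = 136.8 mol HCl.
Mass of HCl: 136.8 × 36.5 = 4993 g.
Mass of 19.9% solution: 4993 / 0.199 = 25,090 g.
Volume: 25,090 g ÷ 1.11 g/mL = 22,600 mL.

22.6 L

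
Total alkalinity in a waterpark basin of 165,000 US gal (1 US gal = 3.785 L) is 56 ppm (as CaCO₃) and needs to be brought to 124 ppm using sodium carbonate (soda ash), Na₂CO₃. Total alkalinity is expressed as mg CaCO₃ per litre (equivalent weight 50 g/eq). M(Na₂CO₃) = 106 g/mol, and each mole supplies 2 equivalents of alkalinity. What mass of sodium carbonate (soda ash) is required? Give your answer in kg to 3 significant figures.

45.0 kg

Volume: 165,000 US gal × 3.785 L/gal = 624,525 L.
Alkalinity to add: (124 − 56) = 68 mg/L as CaCO₃ × 624,525 L = 42,470 g as CaCO₃.
Equivalents: 42,470 g ÷ 50 g/eq = 849.4 eq.
Each mole of Na₂CO₃ supplies 2 eq, so 849.4 / 2 = 424.7 mol.
Mass: 424.7 mol × 106 g/mol = 45,020 g.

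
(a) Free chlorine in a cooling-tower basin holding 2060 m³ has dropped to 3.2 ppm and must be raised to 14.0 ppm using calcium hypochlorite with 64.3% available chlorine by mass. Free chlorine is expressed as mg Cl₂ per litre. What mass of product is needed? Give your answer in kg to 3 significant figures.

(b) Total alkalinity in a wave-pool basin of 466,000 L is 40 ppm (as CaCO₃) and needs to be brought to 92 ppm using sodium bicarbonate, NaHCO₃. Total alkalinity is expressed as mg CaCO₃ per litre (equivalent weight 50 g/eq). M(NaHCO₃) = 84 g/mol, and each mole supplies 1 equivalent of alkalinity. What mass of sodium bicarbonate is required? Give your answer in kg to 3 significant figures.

(a) Volume: 2060 m³ = 2,060,000 L.
(a) Chlorine deficit: 14.0 − 3.2 = 10.8 ppm = 10.8 mg/L as Cl₂.
(a) Cl₂ equivalent needed: 10.8 mg/L × 2,060,000 L = 22,250,000 mg = 22,250 g.
(a) Product at 64.3% available chlorine: 22,250 / 0.643 = 34,600 g.

(b) Alkalinity to add: (92 − 40) = 52 mg/L as CaCO₃ × 466,000 L = 24,230 g as CaCO₃.
(b) Equivalents: 24,230 g ÷ 50 g/eq = 484.6 eq.
(b) NaHCO₃ supplies 1 eq per mole → 484.6 mol.
(b) Mass: 484.6 mol × 84 g/mol = 40,710 g.

(a) 34.6 kg; (b) 40.7 kg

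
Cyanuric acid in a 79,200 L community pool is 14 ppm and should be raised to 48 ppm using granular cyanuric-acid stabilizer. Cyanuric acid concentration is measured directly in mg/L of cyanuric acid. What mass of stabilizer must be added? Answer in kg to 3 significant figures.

CYA to add: (48 − 14) = 34 mg/L × 79,200 L = 2693 g cyanuric acid.

2.69 kg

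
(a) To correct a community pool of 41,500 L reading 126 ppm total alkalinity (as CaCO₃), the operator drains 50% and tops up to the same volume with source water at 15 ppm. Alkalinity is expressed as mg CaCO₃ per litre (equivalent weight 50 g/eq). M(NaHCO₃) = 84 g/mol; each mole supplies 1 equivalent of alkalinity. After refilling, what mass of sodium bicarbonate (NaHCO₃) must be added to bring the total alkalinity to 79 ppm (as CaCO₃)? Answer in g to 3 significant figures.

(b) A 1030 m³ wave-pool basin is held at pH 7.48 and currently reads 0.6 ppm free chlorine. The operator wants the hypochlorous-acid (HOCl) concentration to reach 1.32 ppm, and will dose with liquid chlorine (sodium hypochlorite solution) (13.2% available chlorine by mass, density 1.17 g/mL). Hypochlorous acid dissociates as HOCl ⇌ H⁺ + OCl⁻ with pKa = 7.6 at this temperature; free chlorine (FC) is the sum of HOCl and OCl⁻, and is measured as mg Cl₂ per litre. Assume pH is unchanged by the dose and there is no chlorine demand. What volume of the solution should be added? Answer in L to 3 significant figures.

(a) 593 g; (b) 11.5 L

(a) After draining 50% and refilling: 126 × 0.50 + 15 × 0.50 = 70.5 ppm.
(a) Deficit to target: 79 − 70.5 = 8.5 mg/L.
(a) As CaCO₃: 8.5 mg/L × 41,500 L = 352.8 g; ÷ 50 g/eq ÷ 1 = 7.055 mol NaHCO₃.
(a) Mass: 7.055 × 84 = 592.6 g.

(b) Volume: 1030 m³ = 1,030,000 L.
(b) [OCl⁻]/[HOCl] = 10^(pH − pKa) = 10^(7.48 − 7.6) = 0.7586; fraction as HOCl = 1/(1 + 0.7586) = 0.5686.
(b) Free chlorine required for 1.32 ppm HOCl: 1.32 / 0.5686 = 2.321 ppm.
(b) FC to add: 2.321 − 0.6 = 1.721 mg/L as Cl₂.
(b) Cl₂ equivalent: 1.721 mg/L × 1,030,000 L = 1773 g.
(b) Product at 13.2% available Cl: 1773 / 0.132 = 13,430 g.
(b) Volume: 13,430 g ÷ 1.17 g/mL = 11,480 mL.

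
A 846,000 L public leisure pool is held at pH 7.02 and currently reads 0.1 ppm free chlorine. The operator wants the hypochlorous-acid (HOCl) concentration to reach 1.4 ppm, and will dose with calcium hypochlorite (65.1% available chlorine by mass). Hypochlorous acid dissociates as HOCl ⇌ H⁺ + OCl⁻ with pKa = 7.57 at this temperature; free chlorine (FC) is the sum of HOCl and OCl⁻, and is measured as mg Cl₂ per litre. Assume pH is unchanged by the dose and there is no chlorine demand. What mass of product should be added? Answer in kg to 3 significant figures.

2.20 kg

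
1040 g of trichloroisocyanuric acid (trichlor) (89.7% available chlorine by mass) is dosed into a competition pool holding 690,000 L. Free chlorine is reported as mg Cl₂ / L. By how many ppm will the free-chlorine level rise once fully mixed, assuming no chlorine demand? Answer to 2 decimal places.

1.35 ppm

Available chlorine delivered: 1040 g × 0.897 = 932.9 g as Cl₂.
Concentration rise: 932.9 g / 690,000 L = 1.352 mg/L = 1.35 ppm.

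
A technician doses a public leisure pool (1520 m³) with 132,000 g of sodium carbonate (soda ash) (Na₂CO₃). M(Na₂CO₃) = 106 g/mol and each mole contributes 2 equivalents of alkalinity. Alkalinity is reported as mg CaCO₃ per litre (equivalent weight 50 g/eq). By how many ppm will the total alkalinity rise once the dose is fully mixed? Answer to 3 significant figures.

81.9 ppm

Volume: 1520 m³ = 1,520,000 L.
Moles of Na₂CO₃: 132,000 g ÷ 106 g/mol = 1245 mol → 2491 eq of alkalinity.
As CaCO₃: 2491 eq × 50 g/eq = 124,500 g.
Rise: 124,500 g / 1,520,000 L × 1000 = 81.93 mg/L.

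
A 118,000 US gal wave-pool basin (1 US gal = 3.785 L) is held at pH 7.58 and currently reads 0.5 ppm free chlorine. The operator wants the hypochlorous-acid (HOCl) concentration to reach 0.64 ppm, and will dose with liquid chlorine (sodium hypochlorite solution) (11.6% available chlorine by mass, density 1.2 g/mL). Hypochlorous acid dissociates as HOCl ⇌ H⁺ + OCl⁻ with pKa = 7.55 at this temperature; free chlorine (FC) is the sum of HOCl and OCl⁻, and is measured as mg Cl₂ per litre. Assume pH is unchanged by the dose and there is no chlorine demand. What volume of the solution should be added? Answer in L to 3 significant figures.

2.65 L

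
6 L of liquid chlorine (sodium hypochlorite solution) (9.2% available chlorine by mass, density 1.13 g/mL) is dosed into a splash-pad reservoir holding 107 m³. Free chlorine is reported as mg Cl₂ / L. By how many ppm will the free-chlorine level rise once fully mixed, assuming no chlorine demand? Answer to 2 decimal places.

5.83 ppm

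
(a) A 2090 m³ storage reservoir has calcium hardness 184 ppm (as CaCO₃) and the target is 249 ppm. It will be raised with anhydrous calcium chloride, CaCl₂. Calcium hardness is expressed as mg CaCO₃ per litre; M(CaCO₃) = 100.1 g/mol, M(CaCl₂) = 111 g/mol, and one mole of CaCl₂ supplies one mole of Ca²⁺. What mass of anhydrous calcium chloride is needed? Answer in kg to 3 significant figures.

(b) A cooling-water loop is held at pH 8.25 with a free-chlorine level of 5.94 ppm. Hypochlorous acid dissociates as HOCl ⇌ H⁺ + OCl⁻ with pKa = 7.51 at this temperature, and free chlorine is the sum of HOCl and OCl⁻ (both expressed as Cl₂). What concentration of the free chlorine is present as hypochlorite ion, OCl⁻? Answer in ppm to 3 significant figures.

(a) Volume: 2090 m³ = 2,090,000 L.
(a) Hardness to add: (249 − 184) = 65 mg/L as CaCO₃ × 2,090,000 L = 135,800 g as CaCO₃.
(a) Moles of Ca²⁺ (1 mol Ca²⁺ ≡ 1 mol CaCO₃): 135,800 / 100.1 g/mol = 1357 mol.
(a) Mass of CaCl₂: 1357 × 111 = 150,600 g.

(b) [OCl⁻]/[HOCl] = 10^(pH − pKa) = 10^(8.25 − 7.51) = 10^0.74 = 5.495.
(b) Fraction as HOCl = 1 / (1 + 5.495) = 0.154.
(b) OCl⁻ = (1 − 0.154) × 5.94 ppm = 5.026 ppm.

(a) 151 kg; (b) 5.03 ppm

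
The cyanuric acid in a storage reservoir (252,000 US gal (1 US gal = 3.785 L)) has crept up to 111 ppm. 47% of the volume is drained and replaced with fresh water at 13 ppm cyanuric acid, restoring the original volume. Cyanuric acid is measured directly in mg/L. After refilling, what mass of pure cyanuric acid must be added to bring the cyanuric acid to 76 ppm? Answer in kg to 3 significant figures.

Volume: 252,000 US gal × 3.785 L/gal = 953,820 L.
After draining 47% and refilling: 111 × 0.53 + 13 × 0.47 = 64.94 ppm.
Deficit to target: 76 − 64.94 = 11.06 mg/L.
Mass: 11.06 mg/L × 953,820 L = 10,550 g cyanuric acid.

10.5 kg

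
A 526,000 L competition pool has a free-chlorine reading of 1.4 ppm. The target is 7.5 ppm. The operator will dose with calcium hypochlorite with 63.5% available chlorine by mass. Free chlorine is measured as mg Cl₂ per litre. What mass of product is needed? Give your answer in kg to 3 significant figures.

5.05 kg

Chlorine deficit: 7.5 − 1.4 = 6.1 ppm = 6.1 mg/L as Cl₂.
Cl₂ equivalent needed: 6.1 mg/L × 526,000 L = 3,209,000 mg = 3209 g.
Product at 63.5% available chlorine: 3209 / 0.635 = 5053 g.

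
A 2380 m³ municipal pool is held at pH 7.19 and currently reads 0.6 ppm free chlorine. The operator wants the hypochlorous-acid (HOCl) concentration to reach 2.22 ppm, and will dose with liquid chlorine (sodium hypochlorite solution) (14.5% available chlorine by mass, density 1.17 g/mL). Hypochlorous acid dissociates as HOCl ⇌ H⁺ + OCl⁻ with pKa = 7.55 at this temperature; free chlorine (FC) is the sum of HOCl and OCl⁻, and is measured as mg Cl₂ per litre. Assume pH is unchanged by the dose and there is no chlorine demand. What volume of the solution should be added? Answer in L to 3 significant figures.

36.3 L

Volume: 2380 m³ = 2,380,000 L.
[OCl⁻]/[HOCl] = 10^(pH − pKa) = 10^(7.19 − 7.55) = 0.4365; fraction as HOCl = 1/(1 + 0.4365) = 0.6961.
Free chlorine required for 2.22 ppm HOCl: 2.22 / 0.6961 = 3.189 ppm.
FC to add: 3.189 − 0.6 = 2.589 mg/L as Cl₂.
Cl₂ equivalent: 2.589 mg/L × 2,380,000 L = 6162 g.
Product at 14.5% available Cl: 6162 / 0.145 = 42,500 g.
Volume: 42,500 g ÷ 1.17 g/mL = 36,320 mL.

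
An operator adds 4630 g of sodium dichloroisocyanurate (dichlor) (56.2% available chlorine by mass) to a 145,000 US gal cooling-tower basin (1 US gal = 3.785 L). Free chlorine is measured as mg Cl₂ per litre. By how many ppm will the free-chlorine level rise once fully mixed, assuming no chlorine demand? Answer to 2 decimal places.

Volume: 145,000 US gal × 3.785 L/gal = 548,825 L.
Available chlorine delivered: 4630 g × 0.562 = 2602 g as Cl₂.
Concentration rise: 2602 g / 548,825 L = 4.741 mg/L = 4.74 ppm.

4.74 ppm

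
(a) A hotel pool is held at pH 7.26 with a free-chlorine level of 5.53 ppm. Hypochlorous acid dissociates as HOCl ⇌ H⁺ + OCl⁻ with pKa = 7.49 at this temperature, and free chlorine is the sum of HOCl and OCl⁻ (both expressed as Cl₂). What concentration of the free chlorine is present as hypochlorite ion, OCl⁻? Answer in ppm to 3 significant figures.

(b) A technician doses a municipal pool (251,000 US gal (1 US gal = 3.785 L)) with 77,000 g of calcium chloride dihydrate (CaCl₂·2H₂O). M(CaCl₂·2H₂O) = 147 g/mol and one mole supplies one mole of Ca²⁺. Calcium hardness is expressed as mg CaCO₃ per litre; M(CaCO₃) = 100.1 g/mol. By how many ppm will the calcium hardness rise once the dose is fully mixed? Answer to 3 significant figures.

(a) 2.05 ppm; (b) 55.2 ppm

(a) [OCl⁻]/[HOCl] = 10^(pH − pKa) = 10^(7.26 − 7.49) = 10^-0.23 = 0.5888.
(a) Fraction as HOCl = 1 / (1 + 0.5888) = 0.6294.
(a) OCl⁻ = (1 − 0.6294) × 5.53 ppm = 2.049 ppm.

(b) Volume: 251,000 US gal × 3.785 L/gal = 950,035 L.
(b) Moles of Ca²⁺: 77,000 g ÷ 147 g/mol = 523.8 mol.
(b) As CaCO₃: 523.8 mol × 100.1 g/mol = 52,430 g.
(b) Rise: 52,430 g / 950,035 L × 1000 = 55.19 mg/L.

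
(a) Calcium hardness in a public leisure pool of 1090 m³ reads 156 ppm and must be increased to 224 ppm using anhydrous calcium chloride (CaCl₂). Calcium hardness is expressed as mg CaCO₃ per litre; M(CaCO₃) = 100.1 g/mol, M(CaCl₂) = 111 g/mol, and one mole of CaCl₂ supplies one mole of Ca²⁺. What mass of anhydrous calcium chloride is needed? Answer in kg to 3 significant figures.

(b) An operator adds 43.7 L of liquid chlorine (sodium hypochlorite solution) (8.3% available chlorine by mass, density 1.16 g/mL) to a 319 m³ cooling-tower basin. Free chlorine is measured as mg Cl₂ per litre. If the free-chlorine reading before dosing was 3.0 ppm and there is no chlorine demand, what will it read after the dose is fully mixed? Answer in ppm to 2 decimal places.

(a) Volume: 1090 m³ = 1,090,000 L.
(a) Hardness to add: (224 − 156) = 68 mg/L as CaCO₃ × 1,090,000 L = 74,120 g as CaCO₃.
(a) Moles of Ca²⁺ (1 mol Ca²⁺ ≡ 1 mol CaCO₃): 74,120 / 100.1 g/mol = 740.5 mol.
(a) Mass of CaCl₂: 740.5 × 111 = 82,190 g.

(b) Volume: 319 m³ = 319,000 L.
(b) Mass of solution: 43.7 L × 1000 mL/L × 1.16 g/mL = 50,690 g.
(b) Available chlorine delivered: 50,690 g × 0.083 = 4207 g as Cl₂.
(b) Concentration rise: 4207 g / 319,000 L = 13.19 mg/L = 13.19 ppm.
(b) Final FC: 3.0 + 13.19 = 16.19 ppm.

(a) 82.2 kg; (b) 16.19 ppm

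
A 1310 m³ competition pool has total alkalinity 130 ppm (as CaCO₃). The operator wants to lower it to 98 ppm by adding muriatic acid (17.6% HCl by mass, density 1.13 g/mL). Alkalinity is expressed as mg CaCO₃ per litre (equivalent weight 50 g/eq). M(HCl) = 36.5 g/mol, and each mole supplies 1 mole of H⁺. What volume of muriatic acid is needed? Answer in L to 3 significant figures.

154 L

Volume: 1310 m³ = 1,310,000 L.
Alkalinity to neutralize: (130 − 98) = 32 mg/L as CaCO₃ × 1,310,000 L = 41,920 g as CaCO₃.
Equivalents of H⁺ required: 41,920 ÷ 50 g/eq = 838.4 eq = 838.4 mol HCl.
Mass of HCl: 838.4 × 36.5 = 30,600 g.
Mass of 17.6% solution: 30,600 / 0.176 = 173,900 g.
Volume: 173,900 g ÷ 1.13 g/mL = 153,900 mL.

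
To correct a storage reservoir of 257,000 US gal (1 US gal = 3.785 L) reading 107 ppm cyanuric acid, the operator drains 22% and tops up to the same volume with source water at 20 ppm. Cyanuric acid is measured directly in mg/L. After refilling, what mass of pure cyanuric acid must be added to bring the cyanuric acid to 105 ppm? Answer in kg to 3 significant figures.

Volume: 257,000 US gal × 3.785 L/gal = 972,745 L.
After draining 22% and refilling: 107 × 0.78 + 20 × 0.22 = 87.86 ppm.
Deficit to target: 105 − 87.86 = 17.14 mg/L.
Mass: 17.14 mg/L × 972,745 L = 16,670 g cyanuric acid.

16.7 kg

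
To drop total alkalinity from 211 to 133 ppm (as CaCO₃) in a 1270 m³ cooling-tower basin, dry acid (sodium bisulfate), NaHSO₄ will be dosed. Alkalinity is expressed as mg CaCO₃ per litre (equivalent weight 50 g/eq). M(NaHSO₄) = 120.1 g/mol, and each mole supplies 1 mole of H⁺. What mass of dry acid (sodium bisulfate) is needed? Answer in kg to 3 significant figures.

238 kg

Volume: 1270 m³ = 1,270,000 L.
Alkalinity to neutralize: (211 − 133) = 78 mg/L as CaCO₃ × 1,270,000 L = 99,060 g as CaCO₃.
Equivalents of H⁺ required: 99,060 ÷ 50 g/eq = 1981 eq = 1981 mol NaHSO₄.
Mass of NaHSO₄: 1981 × 120.1 = 237,900 g.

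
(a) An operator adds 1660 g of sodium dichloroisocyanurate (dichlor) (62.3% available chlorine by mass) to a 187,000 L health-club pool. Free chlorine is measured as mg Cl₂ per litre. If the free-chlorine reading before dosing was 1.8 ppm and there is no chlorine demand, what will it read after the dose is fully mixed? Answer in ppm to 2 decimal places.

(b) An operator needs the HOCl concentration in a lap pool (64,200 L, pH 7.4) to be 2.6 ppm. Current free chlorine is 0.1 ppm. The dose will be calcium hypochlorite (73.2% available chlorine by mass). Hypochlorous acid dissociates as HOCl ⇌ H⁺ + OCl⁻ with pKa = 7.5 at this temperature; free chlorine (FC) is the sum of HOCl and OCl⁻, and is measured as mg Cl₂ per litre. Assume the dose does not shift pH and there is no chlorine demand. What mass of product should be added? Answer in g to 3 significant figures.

(a) 7.33 ppm; (b) 400 g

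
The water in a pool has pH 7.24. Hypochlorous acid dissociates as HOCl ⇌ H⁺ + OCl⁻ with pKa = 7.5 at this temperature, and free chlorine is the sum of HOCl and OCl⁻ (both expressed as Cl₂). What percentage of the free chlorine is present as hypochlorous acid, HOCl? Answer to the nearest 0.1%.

64.5%

[OCl⁻]/[HOCl] = 10^(pH − pKa) = 10^(7.24 − 7.5) = 10^-0.26 = 0.5495.
Fraction as HOCl = 1 / (1 + 0.5495) = 0.6454.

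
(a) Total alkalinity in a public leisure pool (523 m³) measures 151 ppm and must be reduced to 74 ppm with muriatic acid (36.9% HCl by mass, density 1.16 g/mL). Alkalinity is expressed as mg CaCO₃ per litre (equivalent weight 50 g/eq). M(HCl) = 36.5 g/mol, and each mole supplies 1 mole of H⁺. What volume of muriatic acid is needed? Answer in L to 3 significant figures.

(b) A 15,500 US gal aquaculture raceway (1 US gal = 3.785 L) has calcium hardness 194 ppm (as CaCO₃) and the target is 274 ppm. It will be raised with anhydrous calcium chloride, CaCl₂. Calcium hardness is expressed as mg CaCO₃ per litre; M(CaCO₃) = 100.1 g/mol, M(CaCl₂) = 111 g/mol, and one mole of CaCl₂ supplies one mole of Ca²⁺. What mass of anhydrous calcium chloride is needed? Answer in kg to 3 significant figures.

(a) Volume: 523 m³ = 523,000 L.
(a) Alkalinity to neutralize: (151 − 74) = 77 mg/L as CaCO₃ × 523,000 L = 40,270 g as CaCO₃.
(a) Equivalents of H⁺ required: 40,270 ÷ 50 g/eq = 805.4 eq = 805.4 mol HCl.
(a) Mass of HCl: 805.4 × 36.5 = 29,400 g.
(a) Mass of 36.9% solution: 29,400 / 0.369 = 79,670 g.
(a) Volume: 79,670 g ÷ 1.16 g/mL = 68,680 mL.

(b) Volume: 15,500 US gal × 3.785 L/gal = 58,668 L.
(b) Hardness to add: (274 − 194) = 80 mg/L as CaCO₃ × 58,668 L = 4693 g as CaCO₃.
(b) Moles of Ca²⁺ (1 mol Ca²⁺ ≡ 1 mol CaCO₃): 4693 / 100.1 g/mol = 46.89 mol.
(b) Mass of CaCl₂: 46.89 × 111 = 5204 g.

(a) 68.7 L; (b) 5.20 kg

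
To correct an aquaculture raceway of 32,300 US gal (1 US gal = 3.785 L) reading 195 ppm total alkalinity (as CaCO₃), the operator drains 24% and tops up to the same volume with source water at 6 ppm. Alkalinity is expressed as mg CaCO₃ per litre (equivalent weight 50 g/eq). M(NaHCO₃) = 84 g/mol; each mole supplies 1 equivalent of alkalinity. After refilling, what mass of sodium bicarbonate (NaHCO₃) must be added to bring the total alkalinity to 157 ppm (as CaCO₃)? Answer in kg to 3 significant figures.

Volume: 32,300 US gal × 3.785 L/gal = 122,256 L.
After draining 24% and refilling: 195 × 0.76 + 6 × 0.24 = 149.64 ppm.
Deficit to target: 157 − 149.64 = 7.36 mg/L.
As CaCO₃: 7.36 mg/L × 122,256 L = 899.8 g; ÷ 50 g/eq ÷ 1 = 18 mol NaHCO₃.
Mass: 18 × 84 = 1512 g.

1.51 kg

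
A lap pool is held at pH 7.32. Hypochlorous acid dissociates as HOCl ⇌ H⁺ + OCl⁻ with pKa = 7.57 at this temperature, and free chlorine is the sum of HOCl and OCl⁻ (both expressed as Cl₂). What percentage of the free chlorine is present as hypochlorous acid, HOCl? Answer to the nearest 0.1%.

[OCl⁻]/[HOCl] = 10^(pH − pKa) = 10^(7.32 − 7.57) = 10^-0.25 = 0.5623.
Fraction as HOCl = 1 / (1 + 0.5623) = 0.6401.

64.0%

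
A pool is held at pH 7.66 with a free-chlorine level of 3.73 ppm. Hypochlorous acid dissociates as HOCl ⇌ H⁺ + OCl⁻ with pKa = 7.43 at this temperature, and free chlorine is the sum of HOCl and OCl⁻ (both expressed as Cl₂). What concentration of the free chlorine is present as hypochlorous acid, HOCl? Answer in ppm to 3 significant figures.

1.38 ppm

[OCl⁻]/[HOCl] = 10^(pH − pKa) = 10^(7.66 − 7.43) = 10^0.23 = 1.698.
Fraction as HOCl = 1 / (1 + 1.698) = 0.3706.
HOCl = 0.3706 × 3.73 ppm = 1.382 ppm.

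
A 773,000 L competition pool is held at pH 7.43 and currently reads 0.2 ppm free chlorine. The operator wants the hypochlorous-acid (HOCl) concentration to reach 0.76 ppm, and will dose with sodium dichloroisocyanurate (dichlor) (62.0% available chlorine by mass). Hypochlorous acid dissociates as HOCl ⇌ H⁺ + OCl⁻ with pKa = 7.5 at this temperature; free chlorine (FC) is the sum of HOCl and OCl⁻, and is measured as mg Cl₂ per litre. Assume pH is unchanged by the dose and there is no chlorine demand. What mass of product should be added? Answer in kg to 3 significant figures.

[OCl⁻]/[HOCl] = 10^(pH − pKa) = 10^(7.43 − 7.5) = 0.8511; fraction as HOCl = 1/(1 + 0.8511) = 0.5402.
Free chlorine required for 0.76 ppm HOCl: 0.76 / 0.5402 = 1.407 ppm.
FC to add: 1.407 − 0.2 = 1.207 mg/L as Cl₂.
Cl₂ equivalent: 1.207 mg/L × 773,000 L = 932.9 g.
Product at 62.0% available Cl: 932.9 / 0.62 = 1505 g.

1.50 kg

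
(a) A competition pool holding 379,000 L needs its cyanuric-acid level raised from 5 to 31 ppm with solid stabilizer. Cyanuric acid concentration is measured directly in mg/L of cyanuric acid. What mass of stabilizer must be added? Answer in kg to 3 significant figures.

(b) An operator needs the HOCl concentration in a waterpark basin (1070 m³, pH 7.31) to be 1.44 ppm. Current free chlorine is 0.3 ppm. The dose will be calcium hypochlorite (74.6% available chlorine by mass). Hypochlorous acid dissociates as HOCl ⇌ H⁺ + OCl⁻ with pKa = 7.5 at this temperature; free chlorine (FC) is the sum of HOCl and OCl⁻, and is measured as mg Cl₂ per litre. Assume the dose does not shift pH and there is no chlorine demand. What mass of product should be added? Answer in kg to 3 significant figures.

(a) CYA to add: (31 − 5) = 26 mg/L × 379,000 L = 9854 g cyanuric acid.

(b) Volume: 1070 m³ = 1,070,000 L.
(b) [OCl⁻]/[HOCl] = 10^(pH − pKa) = 10^(7.31 − 7.5) = 0.6457; fraction as HOCl = 1/(1 + 0.6457) = 0.6077.
(b) Free chlorine required for 1.44 ppm HOCl: 1.44 / 0.6077 = 2.37 ppm.
(b) FC to add: 2.37 − 0.3 = 2.07 mg/L as Cl₂.
(b) Cl₂ equivalent: 2.07 mg/L × 1,070,000 L = 2215 g.
(b) Product at 74.6% available Cl: 2215 / 0.746 = 2969 g.

(a) 9.85 kg; (b) 2.97 kg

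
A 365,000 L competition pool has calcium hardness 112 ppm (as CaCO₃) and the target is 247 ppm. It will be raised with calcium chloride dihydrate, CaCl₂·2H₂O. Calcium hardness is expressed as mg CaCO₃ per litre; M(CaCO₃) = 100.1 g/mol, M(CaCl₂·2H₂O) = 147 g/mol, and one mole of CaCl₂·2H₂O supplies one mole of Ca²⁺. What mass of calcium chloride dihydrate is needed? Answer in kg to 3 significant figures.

72.4 kg

Hardness to add: (247 − 112) = 135 mg/L as CaCO₃ × 365,000 L = 49,280 g as CaCO₃.
Moles of Ca²⁺ (1 mol Ca²⁺ ≡ 1 mol CaCO₃): 49,280 / 100.1 g/mol = 492.3 mol.
Mass of CaCl₂·2H₂O: 492.3 × 147 = 72,360 g.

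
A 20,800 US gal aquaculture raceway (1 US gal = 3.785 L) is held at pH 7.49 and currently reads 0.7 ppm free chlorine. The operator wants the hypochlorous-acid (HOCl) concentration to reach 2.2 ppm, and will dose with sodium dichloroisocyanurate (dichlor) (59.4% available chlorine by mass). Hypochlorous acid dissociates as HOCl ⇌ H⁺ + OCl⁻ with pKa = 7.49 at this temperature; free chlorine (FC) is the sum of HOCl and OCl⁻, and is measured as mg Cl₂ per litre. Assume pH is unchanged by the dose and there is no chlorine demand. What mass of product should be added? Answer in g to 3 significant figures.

Volume: 20,800 US gal × 3.785 L/gal = 78,728 L.
[OCl⁻]/[HOCl] = 10^(pH − pKa) = 10^(7.49 − 7.49) = 1; fraction as HOCl = 1/(1 + 1) = 0.5.
Free chlorine required for 2.2 ppm HOCl: 2.2 / 0.5 = 4.4 ppm.
FC to add: 4.4 − 0.7 = 3.7 mg/L as Cl₂.
Cl₂ equivalent: 3.7 mg/L × 78,728 L = 291.3 g.
Product at 59.4% available Cl: 291.3 / 0.594 = 490.4 g.

490 g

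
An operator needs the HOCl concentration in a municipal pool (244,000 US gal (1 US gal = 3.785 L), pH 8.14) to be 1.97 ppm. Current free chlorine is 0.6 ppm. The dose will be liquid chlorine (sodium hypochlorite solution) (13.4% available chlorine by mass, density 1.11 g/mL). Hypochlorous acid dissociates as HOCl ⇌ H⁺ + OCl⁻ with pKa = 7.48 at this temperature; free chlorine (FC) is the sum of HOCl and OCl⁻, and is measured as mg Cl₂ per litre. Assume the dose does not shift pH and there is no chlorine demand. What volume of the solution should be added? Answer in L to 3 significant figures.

64.4 L

Volume: 244,000 US gal × 3.785 L/gal = 923,540 L.
[OCl⁻]/[HOCl] = 10^(pH − pKa) = 10^(8.14 − 7.48) = 4.571; fraction as HOCl = 1/(1 + 4.571) = 0.1795.
Free chlorine required for 1.97 ppm HOCl: 1.97 / 0.1795 = 10.97 ppm.
FC to add: 10.97 − 0.6 = 10.37 mg/L as Cl₂.
Cl₂ equivalent: 10.37 mg/L × 923,540 L = 9581 g.
Product at 13.4% available Cl: 9581 / 0.134 = 71,500 g.
Volume: 71,500 g ÷ 1.11 g/mL = 64,420 mL.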